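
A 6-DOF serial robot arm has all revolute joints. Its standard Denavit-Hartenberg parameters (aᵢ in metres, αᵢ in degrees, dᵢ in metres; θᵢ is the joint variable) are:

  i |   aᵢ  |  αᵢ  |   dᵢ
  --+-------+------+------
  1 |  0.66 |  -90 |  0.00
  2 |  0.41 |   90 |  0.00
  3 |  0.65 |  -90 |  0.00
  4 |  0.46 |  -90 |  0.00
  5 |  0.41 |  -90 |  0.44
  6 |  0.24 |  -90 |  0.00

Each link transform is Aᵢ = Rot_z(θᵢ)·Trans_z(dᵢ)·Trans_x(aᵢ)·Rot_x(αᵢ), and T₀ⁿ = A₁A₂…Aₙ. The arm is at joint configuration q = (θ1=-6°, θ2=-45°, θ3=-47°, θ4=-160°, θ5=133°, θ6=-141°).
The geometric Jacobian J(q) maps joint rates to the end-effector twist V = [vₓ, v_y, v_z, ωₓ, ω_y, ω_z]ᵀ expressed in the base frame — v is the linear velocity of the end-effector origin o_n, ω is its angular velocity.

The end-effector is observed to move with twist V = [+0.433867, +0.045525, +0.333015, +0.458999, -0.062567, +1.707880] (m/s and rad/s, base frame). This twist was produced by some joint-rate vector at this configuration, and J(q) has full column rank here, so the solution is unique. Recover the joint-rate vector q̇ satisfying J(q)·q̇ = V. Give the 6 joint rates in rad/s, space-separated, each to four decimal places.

0.5380 -0.0370 0.1440 0.2980 0.5980 0.8240

o_n = [0.6115, -0.5905, 0.9441]
J₁: ẑ×o_n = [0.5905, 0.6115, -0.0000], ω = ẑ
J2: z=[0.1045, 0.9945, 0.0000] o=[0.6564, -0.0690, 0.0000] → [0.9389, -0.0987, -0.0098, 0.1045, 0.9945, 0.0000]
J3: z=[-0.7032, 0.0739, 0.7071] o=[0.9447, -0.0993, 0.2899] → [0.3957, 0.2244, 0.3700, -0.7032, 0.0739, 0.7071]
J4: z=[0.5856, 0.6242, 0.5171] o=[1.2068, -0.6048, 0.6034] → [0.2052, -0.5074, 0.3800, 0.5856, 0.6242, 0.5171]
J5: z=[-0.5229, -0.1966, 0.8294] o=[0.9219, -0.2570, 0.5062] → [0.1905, -0.0284, 0.1134, -0.5229, -0.1966, 0.8294]
J6: z=[0.8524, -0.1273, 0.5072] o=[0.6894, -0.7421, 0.7751] → [-0.0984, -0.1835, 0.1193, 0.8524, -0.1273, 0.5072]
q̇ = J⁺·V = [0.5380, -0.0370, 0.1440, 0.2980, 0.5980, 0.8240]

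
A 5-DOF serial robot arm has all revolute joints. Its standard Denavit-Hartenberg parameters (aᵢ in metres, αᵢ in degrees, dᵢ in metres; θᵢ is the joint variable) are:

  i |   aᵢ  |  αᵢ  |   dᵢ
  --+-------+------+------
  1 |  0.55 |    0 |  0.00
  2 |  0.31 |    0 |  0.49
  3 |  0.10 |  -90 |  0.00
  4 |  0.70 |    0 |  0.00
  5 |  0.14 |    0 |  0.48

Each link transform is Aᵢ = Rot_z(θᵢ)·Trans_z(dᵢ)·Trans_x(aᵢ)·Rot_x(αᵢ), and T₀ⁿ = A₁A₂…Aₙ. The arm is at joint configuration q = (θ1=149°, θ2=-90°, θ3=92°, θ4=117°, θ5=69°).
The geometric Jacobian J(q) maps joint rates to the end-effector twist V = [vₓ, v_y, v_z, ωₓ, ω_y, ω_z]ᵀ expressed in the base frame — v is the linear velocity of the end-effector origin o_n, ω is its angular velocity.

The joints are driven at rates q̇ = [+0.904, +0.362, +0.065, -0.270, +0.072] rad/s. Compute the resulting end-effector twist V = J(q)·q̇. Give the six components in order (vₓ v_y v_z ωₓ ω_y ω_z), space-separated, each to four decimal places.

0.0519 -0.0379 -0.1134 0.0960 0.1732 1.3310

o_n = [-0.2322, -0.0439, -0.1191]
J₁: ẑ×o_n = [0.0439, -0.2322, 0.0000], ω = ẑ
J2: z=[0.0000, 0.0000, 1.0000] o=[-0.4714, 0.2833, 0.0000] → [0.3272, 0.2392, -0.0000, 0.0000, 0.0000, 1.0000]
J3: z=[0.0000, 0.0000, 1.0000] o=[-0.3118, 0.5490, 0.4900] → [0.5929, 0.0796, -0.0000, 0.0000, 0.0000, 1.0000]
J4: z=[-0.4848, -0.8746, 0.0000] o=[-0.3992, 0.5975, 0.4900] → [0.5327, -0.2953, 0.4570, -0.4848, -0.8746, 0.0000]
J5: z=[-0.4848, -0.8746, 0.0000] o=[-0.1213, 0.4434, -0.1337] → [-0.0128, 0.0071, 0.1392, -0.4848, -0.8746, 0.0000]
V = J·q̇ = [0.0519, -0.0379, -0.1134, 0.0960, 0.1732, 1.3310]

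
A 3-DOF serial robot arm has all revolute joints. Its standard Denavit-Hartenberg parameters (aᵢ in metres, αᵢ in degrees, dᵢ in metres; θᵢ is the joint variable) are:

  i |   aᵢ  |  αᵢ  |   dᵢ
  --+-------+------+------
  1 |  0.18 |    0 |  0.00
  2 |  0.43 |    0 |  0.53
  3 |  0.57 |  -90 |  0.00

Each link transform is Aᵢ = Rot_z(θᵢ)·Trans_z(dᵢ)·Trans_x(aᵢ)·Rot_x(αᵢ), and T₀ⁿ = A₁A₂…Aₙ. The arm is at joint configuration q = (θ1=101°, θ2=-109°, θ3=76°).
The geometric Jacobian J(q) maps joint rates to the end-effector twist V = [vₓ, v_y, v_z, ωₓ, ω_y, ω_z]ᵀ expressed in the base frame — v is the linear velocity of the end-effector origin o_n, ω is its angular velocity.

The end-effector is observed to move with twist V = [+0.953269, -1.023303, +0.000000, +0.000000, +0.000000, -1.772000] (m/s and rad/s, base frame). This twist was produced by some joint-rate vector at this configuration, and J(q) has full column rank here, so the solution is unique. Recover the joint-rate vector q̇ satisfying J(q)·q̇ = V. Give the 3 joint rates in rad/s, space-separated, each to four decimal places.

o_n = [0.6050, 0.6453, 0.5300]
J₁: ẑ×o_n = [-0.6453, 0.6050, 0.0000], ω = ẑ
J2: z=[0.0000, 0.0000, 1.0000] o=[-0.0343, 0.1767, 0.0000] → [-0.4687, 0.6393, 0.0000, 0.0000, 0.0000, 1.0000]
J3: z=[0.0000, 0.0000, 1.0000] o=[0.3915, 0.1168, 0.5300] → [-0.5285, 0.2135, 0.0000, 0.0000, 0.0000, 1.0000]
q̇ = J⁺·V = [-0.6250, -0.9400, -0.2070]

-0.6250 -0.9400 -0.2070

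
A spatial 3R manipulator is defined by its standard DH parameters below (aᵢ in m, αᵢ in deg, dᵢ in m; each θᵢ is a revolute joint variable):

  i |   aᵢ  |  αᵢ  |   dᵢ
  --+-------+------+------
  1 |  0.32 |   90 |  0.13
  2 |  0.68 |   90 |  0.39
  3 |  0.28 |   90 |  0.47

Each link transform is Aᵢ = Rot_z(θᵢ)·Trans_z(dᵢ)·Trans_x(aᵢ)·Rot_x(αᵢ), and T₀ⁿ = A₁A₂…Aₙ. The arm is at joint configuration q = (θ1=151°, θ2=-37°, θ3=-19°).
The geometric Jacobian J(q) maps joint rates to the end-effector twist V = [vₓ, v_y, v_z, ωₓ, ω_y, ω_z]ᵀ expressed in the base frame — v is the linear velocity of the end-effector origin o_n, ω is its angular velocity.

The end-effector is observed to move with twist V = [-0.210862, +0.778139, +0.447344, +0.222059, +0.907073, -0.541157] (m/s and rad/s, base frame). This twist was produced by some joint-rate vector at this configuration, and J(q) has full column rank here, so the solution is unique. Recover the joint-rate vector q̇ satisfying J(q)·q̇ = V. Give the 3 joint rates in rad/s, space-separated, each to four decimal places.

-0.8670 0.9010 -0.4080

o_n = [-0.5475, 0.6452, -0.8139]
J₁: ẑ×o_n = [-0.6452, -0.5475, 0.0000], ω = ẑ
J2: z=[0.4848, 0.8746, 0.0000] o=[-0.2799, 0.1551, 0.1300] → [-0.8256, 0.4576, 0.4717, 0.4848, 0.8746, 0.0000]
J3: z=[0.5264, -0.2918, -0.7986] o=[-0.5658, 0.7595, -0.2792] → [0.0647, 0.2668, -0.0549, 0.5264, -0.2918, -0.7986]
q̇ = J⁺·V = [-0.8670, 0.9010, -0.4080]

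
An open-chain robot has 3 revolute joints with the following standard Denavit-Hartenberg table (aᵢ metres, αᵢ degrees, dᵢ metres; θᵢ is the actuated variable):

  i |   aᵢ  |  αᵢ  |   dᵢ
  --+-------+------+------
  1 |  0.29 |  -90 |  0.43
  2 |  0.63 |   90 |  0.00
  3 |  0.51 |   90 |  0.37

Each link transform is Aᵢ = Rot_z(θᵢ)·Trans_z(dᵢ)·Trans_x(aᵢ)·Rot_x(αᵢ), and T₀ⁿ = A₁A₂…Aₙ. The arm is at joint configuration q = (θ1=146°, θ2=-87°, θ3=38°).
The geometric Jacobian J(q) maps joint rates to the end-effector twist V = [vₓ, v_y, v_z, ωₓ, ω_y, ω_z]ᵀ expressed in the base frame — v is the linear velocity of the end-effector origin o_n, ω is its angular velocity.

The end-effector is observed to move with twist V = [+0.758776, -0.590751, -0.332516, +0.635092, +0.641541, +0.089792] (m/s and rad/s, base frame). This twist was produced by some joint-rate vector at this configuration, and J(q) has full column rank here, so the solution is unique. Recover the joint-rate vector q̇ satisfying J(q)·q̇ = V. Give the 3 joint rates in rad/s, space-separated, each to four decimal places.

o_n = [-0.1544, -0.2746, 1.4798]
J₁: ẑ×o_n = [0.2746, -0.1544, 0.0000], ω = ẑ
J2: z=[-0.5592, -0.8290, 0.0000] o=[-0.2404, 0.1622, 0.4300] → [-0.8704, 0.5871, 0.3155, -0.5592, -0.8290, 0.0000]
J3: z=[0.8279, -0.5584, 0.0523] o=[-0.2678, 0.1806, 1.0591] → [-0.2111, -0.3424, -0.3136, 0.8279, -0.5584, 0.0523]
q̇ = J⁺·V = [0.0810, -0.8870, 0.1680]

0.0810 -0.8870 0.1680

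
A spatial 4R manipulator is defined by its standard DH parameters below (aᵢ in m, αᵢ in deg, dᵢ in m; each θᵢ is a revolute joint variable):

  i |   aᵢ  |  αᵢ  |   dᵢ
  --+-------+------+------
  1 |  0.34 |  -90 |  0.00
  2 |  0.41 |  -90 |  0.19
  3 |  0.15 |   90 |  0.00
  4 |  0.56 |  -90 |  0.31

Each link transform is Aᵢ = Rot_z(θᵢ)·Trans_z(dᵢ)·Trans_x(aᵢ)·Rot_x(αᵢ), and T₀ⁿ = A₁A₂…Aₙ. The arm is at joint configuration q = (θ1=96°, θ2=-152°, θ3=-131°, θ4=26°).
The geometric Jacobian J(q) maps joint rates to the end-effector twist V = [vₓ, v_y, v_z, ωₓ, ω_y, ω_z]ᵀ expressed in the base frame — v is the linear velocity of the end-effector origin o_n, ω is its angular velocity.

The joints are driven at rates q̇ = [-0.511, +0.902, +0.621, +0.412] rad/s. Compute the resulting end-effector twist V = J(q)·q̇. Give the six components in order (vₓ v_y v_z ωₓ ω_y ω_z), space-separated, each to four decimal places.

-0.0109 0.2136 -0.0064 -0.6874 0.4970 -0.1087

o_n = [-0.5480, 0.6244, 0.0982]
J₁: ẑ×o_n = [-0.6244, -0.5480, 0.0000], ω = ẑ
J2: z=[-0.9945, -0.1045, 0.0000] o=[-0.0355, 0.3381, 0.0000] → [-0.0103, 0.0976, -0.3383, -0.9945, -0.1045, 0.0000]
J3: z=[-0.0491, 0.4669, 0.8829] o=[-0.1867, -0.0417, 0.1925] → [-0.6322, -0.3236, 0.1360, -0.0491, 0.4669, 0.8829]
J4: z=[0.5828, 0.7313, -0.3543] o=[-0.3083, 0.0328, 0.1463] → [0.1744, 0.1129, 0.5200, 0.5828, 0.7313, -0.3543]
V = J·q̇ = [-0.0109, 0.2136, -0.0064, -0.6874, 0.4970, -0.1087]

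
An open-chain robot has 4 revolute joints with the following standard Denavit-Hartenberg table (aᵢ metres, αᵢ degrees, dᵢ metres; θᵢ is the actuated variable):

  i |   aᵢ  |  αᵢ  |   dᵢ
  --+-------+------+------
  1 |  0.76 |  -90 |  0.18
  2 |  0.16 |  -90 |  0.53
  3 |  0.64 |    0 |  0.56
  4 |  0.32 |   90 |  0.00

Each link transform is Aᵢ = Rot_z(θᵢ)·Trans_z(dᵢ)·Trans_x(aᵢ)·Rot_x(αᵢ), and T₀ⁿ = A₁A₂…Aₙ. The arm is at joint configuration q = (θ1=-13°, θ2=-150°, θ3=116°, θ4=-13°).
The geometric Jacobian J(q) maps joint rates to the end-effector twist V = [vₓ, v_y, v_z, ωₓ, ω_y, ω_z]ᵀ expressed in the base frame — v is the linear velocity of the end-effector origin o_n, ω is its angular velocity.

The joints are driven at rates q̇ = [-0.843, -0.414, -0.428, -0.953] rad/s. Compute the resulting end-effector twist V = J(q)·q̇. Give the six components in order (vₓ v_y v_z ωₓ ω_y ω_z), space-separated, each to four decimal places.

-1.2994 -0.9693 0.5233 -0.7659 -0.2481 -2.0390

o_n = [1.0955, -0.6193, 0.5687]
J₁: ẑ×o_n = [0.6193, 1.0955, -0.0000], ω = ẑ
J2: z=[0.2250, 0.9744, 0.0000] o=[0.7405, -0.1710, 0.1800] → [0.3787, -0.0874, -0.4467, 0.2250, 0.9744, 0.0000]
J3: z=[0.4872, -0.1125, 0.8660] o=[0.7247, 0.3766, 0.2600] → [0.8278, 0.1707, -0.4435, 0.4872, -0.1125, 0.8660]
J4: z=[0.4872, -0.1125, 0.8660] o=[1.1049, -0.3015, 0.6047] → [0.2793, 0.0094, -0.1559, 0.4872, -0.1125, 0.8660]
V = J·q̇ = [-1.2994, -0.9693, 0.5233, -0.7659, -0.2481, -2.0390]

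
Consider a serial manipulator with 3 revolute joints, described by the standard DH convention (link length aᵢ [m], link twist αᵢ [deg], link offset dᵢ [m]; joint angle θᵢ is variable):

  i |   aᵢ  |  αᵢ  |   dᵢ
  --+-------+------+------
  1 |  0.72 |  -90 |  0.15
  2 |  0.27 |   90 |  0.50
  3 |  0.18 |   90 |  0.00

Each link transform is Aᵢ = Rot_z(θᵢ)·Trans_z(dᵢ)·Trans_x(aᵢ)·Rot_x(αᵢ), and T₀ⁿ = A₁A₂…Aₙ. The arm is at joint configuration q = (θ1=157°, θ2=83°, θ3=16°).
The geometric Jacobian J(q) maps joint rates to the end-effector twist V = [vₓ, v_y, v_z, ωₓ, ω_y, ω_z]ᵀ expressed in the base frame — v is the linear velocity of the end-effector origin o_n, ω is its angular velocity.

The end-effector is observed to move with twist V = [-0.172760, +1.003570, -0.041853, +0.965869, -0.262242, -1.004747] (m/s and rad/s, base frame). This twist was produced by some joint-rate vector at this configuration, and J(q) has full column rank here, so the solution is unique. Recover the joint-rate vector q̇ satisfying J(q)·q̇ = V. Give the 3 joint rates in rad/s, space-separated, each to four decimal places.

o_n = [-0.9272, -0.2035, -0.2897]
J₁: ẑ×o_n = [0.2035, -0.9272, 0.0000], ω = ẑ
J2: z=[-0.3907, -0.9205, 0.0000] o=[-0.6628, 0.2813, 0.1500] → [0.4048, -0.1718, -0.0540, -0.3907, -0.9205, 0.0000]
J3: z=[-0.9136, 0.3878, 0.1219] o=[-0.8884, -0.1661, -0.1180] → [-0.0620, -0.1616, 0.0492, -0.9136, 0.3878, 0.1219]
q̇ = J⁺·V = [-0.8830, -0.1360, -0.9990]

-0.8830 -0.1360 -0.9990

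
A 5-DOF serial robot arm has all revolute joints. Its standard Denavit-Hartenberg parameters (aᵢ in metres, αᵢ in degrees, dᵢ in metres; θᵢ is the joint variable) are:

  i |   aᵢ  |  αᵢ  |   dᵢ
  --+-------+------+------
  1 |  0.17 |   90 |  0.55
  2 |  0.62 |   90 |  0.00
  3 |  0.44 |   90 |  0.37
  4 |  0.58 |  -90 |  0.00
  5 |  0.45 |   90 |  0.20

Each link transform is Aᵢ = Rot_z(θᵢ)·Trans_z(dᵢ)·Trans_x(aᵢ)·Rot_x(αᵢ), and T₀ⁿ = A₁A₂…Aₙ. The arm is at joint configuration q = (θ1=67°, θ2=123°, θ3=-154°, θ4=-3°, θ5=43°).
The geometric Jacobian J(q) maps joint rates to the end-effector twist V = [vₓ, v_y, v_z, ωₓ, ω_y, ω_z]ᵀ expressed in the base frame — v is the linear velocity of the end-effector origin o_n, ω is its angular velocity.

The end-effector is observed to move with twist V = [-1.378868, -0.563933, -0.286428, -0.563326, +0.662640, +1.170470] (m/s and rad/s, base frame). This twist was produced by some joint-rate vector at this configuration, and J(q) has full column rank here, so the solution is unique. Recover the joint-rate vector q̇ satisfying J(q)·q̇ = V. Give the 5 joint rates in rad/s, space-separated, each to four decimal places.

o_n = [-0.4653, 1.1338, 0.4433]
J₁: ẑ×o_n = [-1.1338, -0.4653, 0.0000], ω = ẑ
J2: z=[0.9205, -0.3907, 0.0000] o=[0.0664, 0.1565, 0.5500] → [0.0417, 0.0982, 0.6919, 0.9205, -0.3907, 0.0000]
J3: z=[0.3277, 0.7720, 0.5446] o=[-0.0655, -0.1543, 1.0700] → [-1.1854, -0.0124, 0.7307, 0.3277, 0.7720, 0.5446]
J4: z=[0.9206, -0.1314, -0.3676] o=[-0.0377, 0.4049, 0.9398] → [0.3332, 0.6143, 0.6148, 0.9206, -0.1314, -0.3676]
J5: z=[0.3161, 0.8035, 0.5044] o=[-0.1705, 0.7417, 0.4867] → [-0.2327, -0.1349, 0.3608, 0.3161, 0.8035, 0.5044]
q̇ = J⁺·V = [0.9030, -0.7210, 0.2060, -0.0560, 0.2670]

0.9030 -0.7210 0.2060 -0.0560 0.2670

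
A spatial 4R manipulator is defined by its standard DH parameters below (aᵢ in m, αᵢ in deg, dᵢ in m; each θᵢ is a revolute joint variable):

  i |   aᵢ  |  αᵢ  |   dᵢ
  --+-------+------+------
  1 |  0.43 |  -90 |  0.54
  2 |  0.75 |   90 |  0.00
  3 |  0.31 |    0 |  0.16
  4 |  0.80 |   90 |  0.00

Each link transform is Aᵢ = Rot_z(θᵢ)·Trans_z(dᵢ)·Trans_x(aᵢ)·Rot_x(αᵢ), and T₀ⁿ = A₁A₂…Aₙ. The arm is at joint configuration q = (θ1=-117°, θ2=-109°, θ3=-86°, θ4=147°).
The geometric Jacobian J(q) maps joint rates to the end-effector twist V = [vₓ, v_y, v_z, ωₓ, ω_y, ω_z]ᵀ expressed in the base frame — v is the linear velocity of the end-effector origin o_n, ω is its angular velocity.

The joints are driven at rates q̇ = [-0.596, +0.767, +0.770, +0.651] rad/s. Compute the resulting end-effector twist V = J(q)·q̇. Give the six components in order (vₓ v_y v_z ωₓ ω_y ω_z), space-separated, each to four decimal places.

o_n = [0.3927, -0.0893, 1.5842]
J₁: ẑ×o_n = [0.0893, 0.3927, -0.0000], ω = ẑ
J2: z=[0.8910, -0.4540, 0.0000] o=[-0.1952, -0.3831, 0.5400] → [-0.4741, -0.9304, 0.5288, 0.8910, -0.4540, 0.0000]
J3: z=[0.4293, 0.8425, -0.3256] o=[-0.0844, -0.1656, 1.2491] → [0.3071, -0.2992, -0.3692, 0.4293, 0.8425, -0.3256]
J4: z=[0.4293, 0.8425, -0.3256] o=[-0.2880, 0.1159, 1.2175] → [0.2422, -0.3790, -0.6616, 0.4293, 0.8425, -0.3256]
V = J·q̇ = [-0.0227, -1.4248, -0.3094, 1.2934, 0.8489, -1.0586]

-0.0227 -1.4248 -0.3094 1.2934 0.8489 -1.0586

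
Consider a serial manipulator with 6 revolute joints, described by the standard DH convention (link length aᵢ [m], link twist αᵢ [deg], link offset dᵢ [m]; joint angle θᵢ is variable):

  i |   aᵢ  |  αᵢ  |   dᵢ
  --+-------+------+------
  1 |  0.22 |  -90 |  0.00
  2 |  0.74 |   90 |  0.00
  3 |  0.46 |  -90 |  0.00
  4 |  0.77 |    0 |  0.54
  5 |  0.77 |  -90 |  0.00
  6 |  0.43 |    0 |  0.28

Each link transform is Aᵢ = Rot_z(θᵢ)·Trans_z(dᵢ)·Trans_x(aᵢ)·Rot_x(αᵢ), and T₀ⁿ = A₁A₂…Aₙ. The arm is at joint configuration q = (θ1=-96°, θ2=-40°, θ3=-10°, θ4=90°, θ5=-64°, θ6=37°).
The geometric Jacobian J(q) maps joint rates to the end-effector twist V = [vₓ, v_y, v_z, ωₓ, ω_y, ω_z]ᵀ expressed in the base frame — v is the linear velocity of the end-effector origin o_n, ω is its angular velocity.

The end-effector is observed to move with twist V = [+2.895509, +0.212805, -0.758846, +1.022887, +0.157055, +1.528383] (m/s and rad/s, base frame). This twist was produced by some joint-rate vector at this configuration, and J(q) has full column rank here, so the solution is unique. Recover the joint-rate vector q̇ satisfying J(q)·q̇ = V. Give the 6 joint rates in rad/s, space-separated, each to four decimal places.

o_n = [-0.2487, -2.7934, 0.1975]
J₁: ẑ×o_n = [2.7934, -0.2487, 0.0000], ω = ẑ
J2: z=[0.9945, -0.1045, 0.0000] o=[-0.0230, -0.2188, 0.0000] → [-0.0206, -0.1964, -2.5841, 0.9945, -0.1045, 0.0000]
J3: z=[0.0672, 0.6393, 0.7660] o=[-0.0823, -0.7826, 0.4757] → [1.3626, -0.1089, -0.0287, 0.0672, 0.6393, 0.7660]
J4: z=[0.9655, -0.2352, 0.1116] o=[-0.1980, -1.1193, 0.7669] → [0.3208, 0.5441, -1.6283, 0.9655, -0.2352, 0.1116]
J5: z=[0.9655, -0.2352, 0.1116] o=[0.2717, -1.7386, 0.2373] → [0.1271, -0.0197, -1.1409, 0.9655, -0.2352, 0.1116]
J6: z=[0.0499, -0.2536, -0.9660] o=[0.0749, -2.4611, 0.4168] → [-0.2654, 0.3236, -0.0987, 0.0499, -0.2536, -0.9660]
q̇ = J⁺·V = [0.5710, -0.5610, 0.6230, 0.7890, 0.8210, -0.3110]

0.5710 -0.5610 0.6230 0.7890 0.8210 -0.3110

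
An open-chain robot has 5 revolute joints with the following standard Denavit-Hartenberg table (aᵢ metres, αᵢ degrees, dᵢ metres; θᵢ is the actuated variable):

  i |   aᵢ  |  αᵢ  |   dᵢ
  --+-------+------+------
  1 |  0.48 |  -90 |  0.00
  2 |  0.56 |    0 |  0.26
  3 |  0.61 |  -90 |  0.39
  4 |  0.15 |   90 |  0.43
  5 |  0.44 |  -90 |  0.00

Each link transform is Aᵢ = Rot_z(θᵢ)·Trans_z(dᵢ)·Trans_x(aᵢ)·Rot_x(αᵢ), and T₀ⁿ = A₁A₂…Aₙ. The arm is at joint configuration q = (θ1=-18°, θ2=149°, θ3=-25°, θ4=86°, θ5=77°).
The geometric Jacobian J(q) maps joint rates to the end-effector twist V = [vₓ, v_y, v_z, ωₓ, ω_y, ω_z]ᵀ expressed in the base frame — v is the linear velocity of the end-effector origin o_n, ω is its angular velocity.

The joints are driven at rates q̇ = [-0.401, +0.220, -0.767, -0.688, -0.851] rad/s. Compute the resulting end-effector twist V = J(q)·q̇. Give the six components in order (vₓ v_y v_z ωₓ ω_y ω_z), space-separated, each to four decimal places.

o_n = [-0.8866, 0.7104, -0.3283]
J₁: ẑ×o_n = [-0.7104, -0.8866, 0.0000], ω = ẑ
J2: z=[0.3090, 0.9511, 0.0000] o=[0.4565, -0.1483, 0.0000] → [-0.3123, 0.1015, 1.5427, 0.3090, 0.9511, 0.0000]
J3: z=[0.3090, 0.9511, 0.0000] o=[0.0803, 0.2473, -0.2884] → [-0.0380, 0.0123, 1.0627, 0.3090, 0.9511, 0.0000]
J4: z=[-0.7885, 0.2562, 0.5592] o=[-0.1236, 0.7236, -0.7941] → [0.1267, -0.0594, 0.2059, -0.7885, 0.2562, 0.5592]
J5: z=[-0.5090, 0.2387, -0.8270] o=[-0.5144, 0.6933, -0.5624] → [0.0700, 0.4269, 0.0801, -0.5090, 0.2387, -0.8270]
V = J·q̇ = [0.0985, 0.0460, -0.6856, 0.8066, -0.8996, -0.0819]

0.0985 0.0460 -0.6856 0.8066 -0.8996 -0.0819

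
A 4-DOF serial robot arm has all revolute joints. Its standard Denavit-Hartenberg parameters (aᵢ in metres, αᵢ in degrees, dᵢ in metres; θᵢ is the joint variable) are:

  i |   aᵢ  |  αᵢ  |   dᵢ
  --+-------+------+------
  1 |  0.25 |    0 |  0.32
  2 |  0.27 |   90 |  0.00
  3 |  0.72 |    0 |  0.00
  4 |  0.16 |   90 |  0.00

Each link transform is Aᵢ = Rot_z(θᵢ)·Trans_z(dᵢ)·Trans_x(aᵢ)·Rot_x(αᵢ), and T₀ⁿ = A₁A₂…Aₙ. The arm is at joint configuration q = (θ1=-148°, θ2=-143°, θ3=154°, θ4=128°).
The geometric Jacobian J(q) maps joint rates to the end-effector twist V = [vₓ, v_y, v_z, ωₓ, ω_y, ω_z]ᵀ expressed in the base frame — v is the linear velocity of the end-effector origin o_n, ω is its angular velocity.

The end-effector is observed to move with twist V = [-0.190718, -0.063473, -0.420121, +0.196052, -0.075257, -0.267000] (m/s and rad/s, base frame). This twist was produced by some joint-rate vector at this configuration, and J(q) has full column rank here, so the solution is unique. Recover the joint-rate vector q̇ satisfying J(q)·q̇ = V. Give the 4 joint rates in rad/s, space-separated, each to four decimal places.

-0.3180 0.0510 0.6600 -0.4500

o_n = [-0.3352, -0.4535, 0.4791]
J₁: ẑ×o_n = [0.4535, -0.3352, 0.0000], ω = ẑ
J2: z=[0.0000, 0.0000, 1.0000] o=[-0.2120, -0.1325, 0.3200] → [0.3210, -0.1232, 0.0000, 0.0000, 0.0000, 1.0000]
J3: z=[0.9336, -0.3584, 0.0000] o=[-0.1153, 0.1196, 0.3200] → [-0.0570, -0.1486, -0.6139, 0.9336, -0.3584, 0.0000]
J4: z=[0.9336, -0.3584, 0.0000] o=[-0.3472, -0.4846, 0.6356] → [0.0561, 0.1461, 0.0333, 0.9336, -0.3584, 0.0000]
q̇ = J⁺·V = [-0.3180, 0.0510, 0.6600, -0.4500]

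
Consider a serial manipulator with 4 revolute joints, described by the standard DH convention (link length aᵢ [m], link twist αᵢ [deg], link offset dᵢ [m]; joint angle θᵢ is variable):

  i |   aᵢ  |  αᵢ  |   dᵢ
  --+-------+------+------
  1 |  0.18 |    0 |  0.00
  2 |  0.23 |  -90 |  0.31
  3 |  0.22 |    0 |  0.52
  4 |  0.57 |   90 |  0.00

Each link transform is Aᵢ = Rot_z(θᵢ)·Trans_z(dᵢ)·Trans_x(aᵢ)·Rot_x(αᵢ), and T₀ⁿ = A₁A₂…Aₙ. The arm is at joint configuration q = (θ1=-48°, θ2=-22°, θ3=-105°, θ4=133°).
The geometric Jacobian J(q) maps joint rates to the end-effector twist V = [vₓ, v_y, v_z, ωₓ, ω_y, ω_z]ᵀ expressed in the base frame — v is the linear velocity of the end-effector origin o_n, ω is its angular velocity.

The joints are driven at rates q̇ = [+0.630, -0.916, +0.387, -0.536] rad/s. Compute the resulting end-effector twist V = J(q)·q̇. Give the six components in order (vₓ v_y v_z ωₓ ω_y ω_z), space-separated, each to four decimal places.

-0.0049 -0.2448 0.0970 -0.1400 -0.0510 -0.2860

o_n = [0.8404, -0.5915, 0.2549]
J₁: ẑ×o_n = [0.5915, 0.8404, -0.0000], ω = ẑ
J2: z=[0.0000, 0.0000, 1.0000] o=[0.1204, -0.1338, 0.0000] → [0.4577, 0.7200, -0.0000, 0.0000, 0.0000, 1.0000]
J3: z=[0.9397, 0.3420, 0.0000] o=[0.1991, -0.3499, 0.3100] → [-0.0188, 0.0518, -0.4463, 0.9397, 0.3420, 0.0000]
J4: z=[0.9397, 0.3420, 0.0000] o=[0.6683, -0.1185, 0.5225] → [-0.0915, 0.2515, -0.5033, 0.9397, 0.3420, 0.0000]
V = J·q̇ = [-0.0049, -0.2448, 0.0970, -0.1400, -0.0510, -0.2860]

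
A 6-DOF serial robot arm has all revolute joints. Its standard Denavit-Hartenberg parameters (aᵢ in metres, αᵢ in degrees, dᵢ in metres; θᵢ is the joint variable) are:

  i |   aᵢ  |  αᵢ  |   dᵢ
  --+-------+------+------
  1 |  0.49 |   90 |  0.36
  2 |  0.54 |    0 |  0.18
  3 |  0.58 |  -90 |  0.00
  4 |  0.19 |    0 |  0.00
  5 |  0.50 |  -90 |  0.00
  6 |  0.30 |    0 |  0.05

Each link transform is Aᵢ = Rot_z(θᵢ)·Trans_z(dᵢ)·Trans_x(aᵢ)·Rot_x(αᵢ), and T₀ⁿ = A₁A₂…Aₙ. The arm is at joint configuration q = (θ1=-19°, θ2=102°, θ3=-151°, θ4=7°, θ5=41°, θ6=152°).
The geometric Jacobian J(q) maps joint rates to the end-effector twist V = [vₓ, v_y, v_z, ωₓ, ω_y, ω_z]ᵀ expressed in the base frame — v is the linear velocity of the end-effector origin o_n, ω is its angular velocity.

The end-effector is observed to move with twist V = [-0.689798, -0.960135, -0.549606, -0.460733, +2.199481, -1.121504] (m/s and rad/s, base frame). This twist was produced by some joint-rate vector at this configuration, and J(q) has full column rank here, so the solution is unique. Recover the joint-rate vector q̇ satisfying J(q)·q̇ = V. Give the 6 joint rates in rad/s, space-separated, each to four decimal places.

-0.9130 -0.7850 -0.6060 -0.7800 -0.2260 0.8050

o_n = [0.8247, -0.2297, 0.1251]
J₁: ẑ×o_n = [0.2297, 0.8247, -0.0000], ω = ẑ
J2: z=[-0.3256, -0.9455, 0.0000] o=[0.4633, -0.1595, 0.3600] → [0.2221, -0.0765, 0.3645, -0.3256, -0.9455, 0.0000]
J3: z=[-0.3256, -0.9455, 0.0000] o=[0.2985, -0.2932, 0.8882] → [0.7216, -0.2485, 0.4768, -0.3256, -0.9455, 0.0000]
J4: z=[0.7136, -0.2457, 0.6561] o=[0.6583, -0.4171, 0.4505] → [-0.0430, 0.3413, 0.1746, 0.7136, -0.2457, 0.6561]
J5: z=[0.7136, -0.2457, 0.6561] o=[0.7828, -0.4354, 0.3081] → [-0.0900, 0.1581, 0.1571, 0.7136, -0.2457, 0.6561]
J6: z=[-0.2431, 0.7914, 0.5609] o=[1.1114, -0.1556, 0.0556] → [0.0965, -0.1439, 0.2449, -0.2431, 0.7914, 0.5609]
q̇ = J⁺·V = [-0.9130, -0.7850, -0.6060, -0.7800, -0.2260, 0.8050]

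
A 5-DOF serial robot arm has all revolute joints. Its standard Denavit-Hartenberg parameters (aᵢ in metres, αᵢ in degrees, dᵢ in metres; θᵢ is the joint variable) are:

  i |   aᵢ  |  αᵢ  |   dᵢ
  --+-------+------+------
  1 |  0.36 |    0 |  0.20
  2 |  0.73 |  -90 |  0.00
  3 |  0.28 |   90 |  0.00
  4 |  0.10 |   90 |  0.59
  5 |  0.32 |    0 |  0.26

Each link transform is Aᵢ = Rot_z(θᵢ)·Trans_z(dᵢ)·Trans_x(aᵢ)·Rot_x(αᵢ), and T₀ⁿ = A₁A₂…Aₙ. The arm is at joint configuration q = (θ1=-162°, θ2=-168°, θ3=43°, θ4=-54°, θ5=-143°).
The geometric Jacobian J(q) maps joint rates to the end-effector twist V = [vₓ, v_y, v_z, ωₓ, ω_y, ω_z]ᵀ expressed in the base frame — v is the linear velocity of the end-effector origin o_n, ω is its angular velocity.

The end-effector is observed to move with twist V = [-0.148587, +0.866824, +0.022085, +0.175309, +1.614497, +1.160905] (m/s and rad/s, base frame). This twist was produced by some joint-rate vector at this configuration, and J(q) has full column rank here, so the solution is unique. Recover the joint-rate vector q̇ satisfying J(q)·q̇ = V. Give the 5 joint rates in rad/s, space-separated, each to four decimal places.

0.8270 0.3600 0.7880 0.6350 -0.8890

o_n = [0.5242, 0.3580, 0.5055]
J₁: ẑ×o_n = [-0.3580, 0.5242, 0.0000], ω = ẑ
J2: z=[0.0000, 0.0000, 1.0000] o=[-0.3424, -0.1112, 0.2000] → [-0.4692, 0.8666, 0.0000, 0.0000, 0.0000, 1.0000]
J3: z=[-0.5000, 0.8660, 0.0000] o=[0.2898, 0.2538, 0.2000] → [0.2646, 0.1528, -0.2551, -0.5000, 0.8660, 0.0000]
J4: z=[0.5906, 0.3410, 0.7314] o=[0.4672, 0.3561, 0.0090] → [0.1680, -0.2515, -0.0184, 0.5906, 0.3410, 0.7314]
J5: z=[-0.2185, -0.8049, 0.5517] o=[0.8933, 0.5088, 0.4005] → [-0.0013, -0.1807, -0.2641, -0.2185, -0.8049, 0.5517]
q̇ = J⁺·V = [0.8270, 0.3600, 0.7880, 0.6350, -0.8890]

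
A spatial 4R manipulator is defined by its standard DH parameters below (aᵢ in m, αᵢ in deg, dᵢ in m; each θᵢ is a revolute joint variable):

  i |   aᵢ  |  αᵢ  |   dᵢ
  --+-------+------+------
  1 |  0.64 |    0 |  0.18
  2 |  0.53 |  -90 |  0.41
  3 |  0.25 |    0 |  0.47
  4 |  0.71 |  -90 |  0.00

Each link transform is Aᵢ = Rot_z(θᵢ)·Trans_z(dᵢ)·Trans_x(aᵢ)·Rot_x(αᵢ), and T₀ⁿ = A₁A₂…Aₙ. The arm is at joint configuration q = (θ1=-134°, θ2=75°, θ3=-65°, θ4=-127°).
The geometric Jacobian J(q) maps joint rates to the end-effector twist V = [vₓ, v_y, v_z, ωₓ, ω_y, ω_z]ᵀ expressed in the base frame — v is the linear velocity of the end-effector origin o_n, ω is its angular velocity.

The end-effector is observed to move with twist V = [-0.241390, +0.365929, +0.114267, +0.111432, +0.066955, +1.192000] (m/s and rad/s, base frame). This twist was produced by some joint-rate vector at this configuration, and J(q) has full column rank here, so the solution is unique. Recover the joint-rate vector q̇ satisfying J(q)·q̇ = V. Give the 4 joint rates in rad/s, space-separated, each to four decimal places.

o_n = [-0.0720, -0.1679, 0.6690]
J₁: ẑ×o_n = [0.1679, -0.0720, 0.0000], ω = ẑ
J2: z=[0.0000, 0.0000, 1.0000] o=[-0.4446, -0.4604, 0.1800] → [-0.2925, 0.3726, 0.0000, 0.0000, 0.0000, 1.0000]
J3: z=[0.8572, 0.5150, 0.0000] o=[-0.1716, -0.9147, 0.5900] → [0.0407, -0.0677, 0.5888, 0.8572, 0.5150, 0.0000]
J4: z=[0.8572, 0.5150, 0.0000] o=[0.2857, -0.7632, 0.8166] → [-0.0760, 0.1265, 0.6945, 0.8572, 0.5150, 0.0000]
q̇ = J⁺·V = [0.3120, 0.8800, -0.2270, 0.3570]

0.3120 0.8800 -0.2270 0.3570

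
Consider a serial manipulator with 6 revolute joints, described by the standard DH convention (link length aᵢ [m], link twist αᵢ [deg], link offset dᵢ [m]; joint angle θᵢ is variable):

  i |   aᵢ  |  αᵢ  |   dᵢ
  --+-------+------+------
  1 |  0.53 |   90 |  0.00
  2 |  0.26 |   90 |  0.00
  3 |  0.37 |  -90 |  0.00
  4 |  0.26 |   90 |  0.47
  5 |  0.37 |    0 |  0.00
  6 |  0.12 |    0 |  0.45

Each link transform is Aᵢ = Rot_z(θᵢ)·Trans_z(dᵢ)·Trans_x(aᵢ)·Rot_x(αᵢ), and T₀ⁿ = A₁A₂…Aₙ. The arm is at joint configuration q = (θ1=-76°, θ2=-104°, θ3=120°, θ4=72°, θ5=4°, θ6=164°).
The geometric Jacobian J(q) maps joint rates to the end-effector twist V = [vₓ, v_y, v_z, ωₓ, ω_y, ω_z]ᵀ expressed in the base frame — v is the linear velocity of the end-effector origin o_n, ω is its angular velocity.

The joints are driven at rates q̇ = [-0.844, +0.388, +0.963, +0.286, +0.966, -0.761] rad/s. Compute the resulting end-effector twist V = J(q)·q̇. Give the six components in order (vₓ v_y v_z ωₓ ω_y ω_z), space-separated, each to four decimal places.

o_n = [-0.3018, -1.1359, 0.5651]
J₁: ẑ×o_n = [1.1359, -0.3018, 0.0000], ω = ẑ
J2: z=[-0.9703, -0.2419, 0.0000] o=[0.1282, -0.5143, 0.0000] → [-0.1367, 0.5483, 0.4991, -0.9703, -0.2419, 0.0000]
J3: z=[-0.2347, 0.9415, 0.2419] o=[0.1130, -0.4532, -0.2523] → [0.9347, 0.0915, 0.5508, -0.2347, 0.9415, 0.2419]
J4: z=[0.5358, -0.0823, 0.8403] o=[-0.1871, -0.5742, -0.0728] → [0.4195, -0.4382, -0.3104, 0.5358, -0.0823, 0.8403]
J5: z=[-0.8439, -0.0199, 0.5362] o=[0.0576, -0.8719, 0.3013] → [0.1363, 0.0299, 0.2156, -0.8439, -0.0199, 0.5362]
J6: z=[-0.8439, -0.0199, 0.5362] o=[0.0614, -1.2418, 0.2934] → [-0.0622, 0.0345, -0.0966, -0.8439, -0.0199, 0.5362]
V = J·q̇ = [0.1873, 0.4328, 0.9171, -0.6223, 0.7851, -0.2608]

0.1873 0.4328 0.9171 -0.6223 0.7851 -0.2608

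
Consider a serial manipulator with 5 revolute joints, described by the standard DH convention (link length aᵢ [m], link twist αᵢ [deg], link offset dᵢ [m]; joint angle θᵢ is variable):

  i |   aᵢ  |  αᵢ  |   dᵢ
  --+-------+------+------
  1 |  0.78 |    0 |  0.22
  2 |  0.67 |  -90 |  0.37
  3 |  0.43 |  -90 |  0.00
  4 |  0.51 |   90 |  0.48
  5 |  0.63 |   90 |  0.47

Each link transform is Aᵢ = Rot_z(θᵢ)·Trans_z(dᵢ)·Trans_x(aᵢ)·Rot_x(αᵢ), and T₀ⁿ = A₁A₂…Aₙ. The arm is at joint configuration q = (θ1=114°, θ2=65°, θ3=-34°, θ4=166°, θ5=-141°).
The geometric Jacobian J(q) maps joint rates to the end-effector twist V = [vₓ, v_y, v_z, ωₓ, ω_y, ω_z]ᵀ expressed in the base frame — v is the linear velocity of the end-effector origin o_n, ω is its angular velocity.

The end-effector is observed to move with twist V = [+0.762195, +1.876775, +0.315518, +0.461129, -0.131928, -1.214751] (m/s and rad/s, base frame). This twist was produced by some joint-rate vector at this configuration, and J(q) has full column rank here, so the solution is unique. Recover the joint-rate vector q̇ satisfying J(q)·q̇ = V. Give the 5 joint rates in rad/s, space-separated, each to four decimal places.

o_n = [-1.4601, 1.1936, 0.8137]
J₁: ẑ×o_n = [-1.1936, -1.4601, 0.0000], ω = ẑ
J2: z=[0.0000, 0.0000, 1.0000] o=[-0.3173, 0.7126, 0.2200] → [-0.4810, -1.1428, 0.0000, 0.0000, 0.0000, 1.0000]
J3: z=[-0.0175, -0.9998, 0.0000] o=[-0.9872, 0.7243, 0.5900] → [-0.2237, 0.0039, -0.4811, -0.0175, -0.9998, 0.0000]
J4: z=[-0.5591, 0.0098, -0.8290] o=[-1.3436, 0.7305, 0.8305] → [0.3837, 0.0872, -0.2578, -0.5591, 0.0098, -0.8290]
J5: z=[-0.1836, 0.9736, 0.1353] o=[-1.1996, 0.8514, 0.1558] → [0.5943, 0.0856, 0.1908, -0.1836, 0.9736, 0.1353]
q̇ = J⁺·V = [-0.8240, -0.6970, -0.7300, -0.5130, -0.8800]

-0.8240 -0.6970 -0.7300 -0.5130 -0.8800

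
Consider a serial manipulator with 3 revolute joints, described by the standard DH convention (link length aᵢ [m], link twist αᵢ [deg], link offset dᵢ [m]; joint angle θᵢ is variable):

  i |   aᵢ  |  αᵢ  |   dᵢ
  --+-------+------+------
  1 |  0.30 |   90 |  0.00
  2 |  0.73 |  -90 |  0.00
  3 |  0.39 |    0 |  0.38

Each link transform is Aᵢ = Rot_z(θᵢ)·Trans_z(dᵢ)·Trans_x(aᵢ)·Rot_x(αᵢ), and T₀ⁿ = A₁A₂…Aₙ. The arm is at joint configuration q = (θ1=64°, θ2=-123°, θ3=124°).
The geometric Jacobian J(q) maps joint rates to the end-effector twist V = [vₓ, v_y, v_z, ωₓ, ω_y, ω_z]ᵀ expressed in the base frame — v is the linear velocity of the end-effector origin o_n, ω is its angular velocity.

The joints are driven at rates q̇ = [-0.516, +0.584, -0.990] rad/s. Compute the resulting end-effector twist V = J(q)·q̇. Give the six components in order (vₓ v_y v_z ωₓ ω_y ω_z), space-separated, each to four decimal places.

o_n = [-0.1416, 0.4472, -0.6363]
J₁: ẑ×o_n = [-0.4472, -0.1416, 0.0000], ω = ẑ
J2: z=[0.8988, -0.4384, 0.0000] o=[0.1315, 0.2696, 0.0000] → [0.2789, 0.5719, 0.0399, 0.8988, -0.4384, 0.0000]
J3: z=[0.3676, 0.7538, -0.5446] o=[-0.0428, -0.0877, -0.6122] → [0.2732, 0.0627, 0.2712, 0.3676, 0.7538, -0.5446]
V = J·q̇ = [0.1232, 0.3450, -0.2452, 0.1609, -1.0023, 0.0232]

0.1232 0.3450 -0.2452 0.1609 -1.0023 0.0232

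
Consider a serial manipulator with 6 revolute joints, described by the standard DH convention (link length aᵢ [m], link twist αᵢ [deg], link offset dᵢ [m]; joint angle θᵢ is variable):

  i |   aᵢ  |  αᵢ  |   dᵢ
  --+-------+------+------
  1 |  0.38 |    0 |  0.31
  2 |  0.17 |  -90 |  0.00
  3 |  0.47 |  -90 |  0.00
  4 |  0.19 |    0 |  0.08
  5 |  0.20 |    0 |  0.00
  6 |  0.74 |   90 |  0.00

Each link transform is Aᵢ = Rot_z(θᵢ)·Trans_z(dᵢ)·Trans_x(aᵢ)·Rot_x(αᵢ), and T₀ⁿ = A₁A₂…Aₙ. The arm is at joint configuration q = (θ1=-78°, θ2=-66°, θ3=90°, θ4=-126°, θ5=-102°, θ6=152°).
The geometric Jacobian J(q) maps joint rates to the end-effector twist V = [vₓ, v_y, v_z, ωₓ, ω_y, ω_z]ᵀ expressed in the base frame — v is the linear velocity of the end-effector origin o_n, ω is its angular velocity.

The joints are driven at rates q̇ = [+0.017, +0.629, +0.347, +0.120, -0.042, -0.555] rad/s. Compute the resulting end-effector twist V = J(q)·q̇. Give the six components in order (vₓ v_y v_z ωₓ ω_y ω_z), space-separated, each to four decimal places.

o_n = [0.4312, -1.0096, -0.0935]
J₁: ẑ×o_n = [1.0096, 0.4312, -0.0000], ω = ẑ
J2: z=[0.0000, 0.0000, 1.0000] o=[0.0790, -0.3717, 0.3100] → [0.6379, 0.3522, -0.0000, 0.0000, 0.0000, 1.0000]
J3: z=[0.5878, -0.8090, 0.0000] o=[-0.0585, -0.4716, 0.3100] → [0.3265, 0.2372, 0.0800, 0.5878, -0.8090, 0.0000]
J4: z=[0.8090, 0.5878, -0.0000] o=[-0.0585, -0.4716, -0.1600] → [0.0391, -0.0538, -0.7231, 0.8090, 0.5878, -0.0000]
J5: z=[0.8090, 0.5878, -0.0000] o=[0.0965, -0.5490, -0.0483] → [-0.0266, 0.0366, -0.5694, 0.8090, 0.5878, -0.0000]
J6: z=[0.8090, 0.5878, -0.0000] o=[0.0092, -0.4287, 0.0855] → [-0.1052, 0.1448, -0.7180, 0.8090, 0.5878, -0.0000]
V = J·q̇ = [0.5959, 0.2228, 0.3634, -0.1819, -0.5611, 0.6460]

0.5959 0.2228 0.3634 -0.1819 -0.5611 0.6460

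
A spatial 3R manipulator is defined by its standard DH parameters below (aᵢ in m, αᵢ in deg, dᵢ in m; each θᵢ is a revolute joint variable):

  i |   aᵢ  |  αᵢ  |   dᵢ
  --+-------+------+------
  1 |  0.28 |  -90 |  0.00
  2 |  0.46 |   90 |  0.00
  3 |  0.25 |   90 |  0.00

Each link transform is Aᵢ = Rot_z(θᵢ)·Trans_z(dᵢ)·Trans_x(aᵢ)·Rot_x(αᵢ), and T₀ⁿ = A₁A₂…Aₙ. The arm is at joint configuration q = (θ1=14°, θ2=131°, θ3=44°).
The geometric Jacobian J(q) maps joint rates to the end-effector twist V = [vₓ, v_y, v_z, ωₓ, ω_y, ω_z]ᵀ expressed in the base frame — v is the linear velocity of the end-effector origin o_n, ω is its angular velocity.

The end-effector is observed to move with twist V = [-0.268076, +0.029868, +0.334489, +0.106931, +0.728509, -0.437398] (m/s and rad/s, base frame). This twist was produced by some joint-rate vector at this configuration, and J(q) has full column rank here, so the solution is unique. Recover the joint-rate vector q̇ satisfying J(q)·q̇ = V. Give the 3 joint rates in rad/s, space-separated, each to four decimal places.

-0.1940 0.6810 0.3710

o_n = [-0.1776, 0.1347, -0.4829]
J₁: ẑ×o_n = [-0.1347, -0.1776, 0.0000], ω = ẑ
J2: z=[-0.2419, 0.9703, 0.0000] o=[0.2717, 0.0677, 0.0000] → [-0.4685, -0.1168, 0.4198, -0.2419, 0.9703, 0.0000]
J3: z=[0.7323, 0.1826, -0.6561] o=[-0.0211, -0.0053, -0.3472] → [0.0670, 0.2021, 0.1311, 0.7323, 0.1826, -0.6561]
q̇ = J⁺·V = [-0.1940, 0.6810, 0.3710]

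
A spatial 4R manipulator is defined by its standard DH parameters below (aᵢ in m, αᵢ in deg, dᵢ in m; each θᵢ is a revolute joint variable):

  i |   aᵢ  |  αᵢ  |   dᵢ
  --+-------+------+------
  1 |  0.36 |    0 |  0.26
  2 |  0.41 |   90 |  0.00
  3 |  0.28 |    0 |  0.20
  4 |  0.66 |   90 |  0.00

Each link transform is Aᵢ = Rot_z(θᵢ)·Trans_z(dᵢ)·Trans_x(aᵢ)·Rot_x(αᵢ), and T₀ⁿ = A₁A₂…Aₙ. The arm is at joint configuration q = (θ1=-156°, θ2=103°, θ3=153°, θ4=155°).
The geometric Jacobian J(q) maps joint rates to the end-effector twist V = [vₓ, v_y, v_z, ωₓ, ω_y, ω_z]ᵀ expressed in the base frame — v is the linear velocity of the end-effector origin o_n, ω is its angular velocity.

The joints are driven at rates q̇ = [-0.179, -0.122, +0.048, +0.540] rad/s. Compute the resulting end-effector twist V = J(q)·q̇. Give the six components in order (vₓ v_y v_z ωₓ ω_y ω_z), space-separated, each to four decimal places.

o_n = [-0.1475, -0.7195, -0.1330]
J₁: ẑ×o_n = [0.7195, -0.1475, 0.0000], ω = ẑ
J2: z=[0.0000, 0.0000, 1.0000] o=[-0.3289, -0.1464, 0.2600] → [0.5731, 0.1814, -0.0000, 0.0000, 0.0000, 1.0000]
J3: z=[-0.7986, -0.6018, 0.0000] o=[-0.0821, -0.4739, 0.2600] → [0.2365, -0.3138, 0.1569, -0.7986, -0.6018, 0.0000]
J4: z=[-0.7986, -0.6018, 0.0000] o=[-0.3920, -0.3950, 0.3871] → [0.3130, -0.4154, 0.4063, -0.7986, -0.6018, 0.0000]
V = J·q̇ = [-0.0183, -0.2351, 0.2270, -0.4696, -0.3539, -0.3010]

-0.0183 -0.2351 0.2270 -0.4696 -0.3539 -0.3010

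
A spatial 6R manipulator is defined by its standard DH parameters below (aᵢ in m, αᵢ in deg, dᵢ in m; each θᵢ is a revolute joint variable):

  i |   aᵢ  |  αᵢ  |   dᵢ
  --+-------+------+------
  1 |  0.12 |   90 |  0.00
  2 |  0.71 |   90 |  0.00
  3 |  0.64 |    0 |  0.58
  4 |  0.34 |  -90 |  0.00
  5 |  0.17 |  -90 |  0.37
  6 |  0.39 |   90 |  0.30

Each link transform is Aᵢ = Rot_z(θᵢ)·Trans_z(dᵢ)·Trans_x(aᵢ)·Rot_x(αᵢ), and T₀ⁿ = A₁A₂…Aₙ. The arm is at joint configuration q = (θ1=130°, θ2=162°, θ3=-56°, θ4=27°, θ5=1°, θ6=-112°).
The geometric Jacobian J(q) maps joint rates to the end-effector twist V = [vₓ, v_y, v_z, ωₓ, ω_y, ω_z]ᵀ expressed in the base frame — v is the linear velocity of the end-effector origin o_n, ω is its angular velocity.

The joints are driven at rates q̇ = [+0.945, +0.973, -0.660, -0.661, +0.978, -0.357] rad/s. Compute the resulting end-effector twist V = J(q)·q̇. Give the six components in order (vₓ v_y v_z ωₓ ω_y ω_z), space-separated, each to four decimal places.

o_n = [0.8793, -1.1484, 0.8025]
J₁: ẑ×o_n = [1.1484, 0.8793, -0.0000], ω = ẑ
J2: z=[0.7660, 0.6428, 0.0000] o=[-0.0771, 0.0919, 0.0000] → [0.5158, -0.6147, -1.5649, 0.7660, 0.6428, 0.0000]
J3: z=[-0.1986, 0.2367, 0.9511] o=[0.3569, -0.4253, 0.2194] → [0.8257, 0.6126, 0.0200, -0.1986, 0.2367, 0.9511]
J4: z=[-0.1986, 0.2367, 0.9511] o=[0.0540, -0.8898, 0.8816] → [0.2271, 0.7691, -0.1440, -0.1986, 0.2367, 0.9511]
J5: z=[0.9664, 0.2090, 0.1498] o=[0.1096, -1.2124, 0.9735] → [-0.0453, 0.2806, -0.0989, 0.9664, 0.2090, 0.1498]
J6: z=[0.1958, -0.2201, -0.9556] o=[0.4955, -1.2971, 1.0720] → [0.2015, -0.3140, 0.1136, 0.1958, -0.2201, -0.9556]
V = J·q̇ = [0.7758, -0.2934, -1.5779, 1.8830, 0.5957, 0.1763]

0.7758 -0.2934 -1.5779 1.8830 0.5957 0.1763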